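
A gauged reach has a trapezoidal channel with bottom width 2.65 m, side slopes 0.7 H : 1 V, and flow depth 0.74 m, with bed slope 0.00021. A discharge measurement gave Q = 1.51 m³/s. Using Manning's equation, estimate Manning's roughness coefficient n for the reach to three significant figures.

0.0147

A = (b + z·y)·y = (2.65 + 0.7×0.74)×0.74 = 2.344 m²
P = b + 2y√(1+z²) = 2.65 + 2×0.74×√(1+0.7²) = 4.457 m
R = A/P = 2.344/4.457 = 0.5260 m
n = (1/Q)·A·R^(2/3)·S^(1/2) = (1/1.51) × 2.344 × 0.6516 × 0.01449 = 0.01466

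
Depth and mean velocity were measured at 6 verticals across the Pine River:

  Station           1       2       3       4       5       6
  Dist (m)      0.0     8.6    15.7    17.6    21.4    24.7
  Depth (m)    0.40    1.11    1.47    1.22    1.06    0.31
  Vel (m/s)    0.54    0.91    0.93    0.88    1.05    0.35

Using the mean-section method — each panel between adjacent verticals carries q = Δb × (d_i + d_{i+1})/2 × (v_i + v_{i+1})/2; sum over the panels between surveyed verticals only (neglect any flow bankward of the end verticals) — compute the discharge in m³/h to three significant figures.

Panel 1-2: Δb = 8.6 m, d̄ = (0.40+1.11)/2 = 0.755, v̄ = (0.54+0.91)/2 = 0.725 → q = 8.6×0.755×0.725 = 4.707 m³/s
Panel 2-3: Δb = 7.1 m, d̄ = (1.11+1.47)/2 = 1.29, v̄ = (0.91+0.93)/2 = 0.92 → q = 7.1×1.29×0.92 = 8.426 m³/s
Panel 3-4: Δb = 1.9 m, d̄ = (1.47+1.22)/2 = 1.345, v̄ = (0.93+0.88)/2 = 0.905 → q = 1.9×1.345×0.905 = 2.313 m³/s
Panel 4-5: Δb = 3.8 m, d̄ = (1.22+1.06)/2 = 1.14, v̄ = (0.88+1.05)/2 = 0.965 → q = 3.8×1.14×0.965 = 4.180 m³/s
Panel 5-6: Δb = 3.3 m, d̄ = (1.06+0.31)/2 = 0.685, v̄ = (1.05+0.35)/2 = 0.7 → q = 3.3×0.685×0.7 = 1.582 m³/s
Q = Σ q = 21.21 m³/s
= 21.21 × 3600 = 76350 m³/h

76400 m³/h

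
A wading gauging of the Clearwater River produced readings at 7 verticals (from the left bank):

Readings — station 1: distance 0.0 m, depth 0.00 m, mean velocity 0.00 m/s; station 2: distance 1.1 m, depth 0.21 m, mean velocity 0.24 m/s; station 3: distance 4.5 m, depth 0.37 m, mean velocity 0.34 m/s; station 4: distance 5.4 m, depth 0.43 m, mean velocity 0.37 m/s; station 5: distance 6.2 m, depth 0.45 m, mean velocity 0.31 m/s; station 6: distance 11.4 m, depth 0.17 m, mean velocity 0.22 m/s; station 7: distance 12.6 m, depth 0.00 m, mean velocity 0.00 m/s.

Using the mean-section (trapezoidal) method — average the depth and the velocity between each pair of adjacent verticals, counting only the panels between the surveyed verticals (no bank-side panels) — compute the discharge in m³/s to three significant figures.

Panel 1-2: Δb = 1.1 m, d̄ = (0.00+0.21)/2 = 0.105, v̄ = (0.00+0.24)/2 = 0.12 → q = 1.1×0.105×0.12 = 0.01386 m³/s
Panel 2-3: Δb = 3.4 m, d̄ = (0.21+0.37)/2 = 0.29, v̄ = (0.24+0.34)/2 = 0.29 → q = 3.4×0.29×0.29 = 0.2859 m³/s
Panel 3-4: Δb = 0.9 m, d̄ = (0.37+0.43)/2 = 0.4, v̄ = (0.34+0.37)/2 = 0.355 → q = 0.9×0.4×0.355 = 0.1278 m³/s
Panel 4-5: Δb = 0.8 m, d̄ = (0.43+0.45)/2 = 0.44, v̄ = (0.37+0.31)/2 = 0.34 → q = 0.8×0.44×0.34 = 0.1197 m³/s
Panel 5-6: Δb = 5.2 m, d̄ = (0.45+0.17)/2 = 0.31, v̄ = (0.31+0.22)/2 = 0.265 → q = 5.2×0.31×0.265 = 0.4272 m³/s
Panel 6-7: Δb = 1.2 m, d̄ = (0.17+0.00)/2 = 0.085, v̄ = (0.22+0.00)/2 = 0.11 → q = 1.2×0.085×0.11 = 0.01122 m³/s
Q = Σ q = 0.9857 m³/s

0.986 m³/s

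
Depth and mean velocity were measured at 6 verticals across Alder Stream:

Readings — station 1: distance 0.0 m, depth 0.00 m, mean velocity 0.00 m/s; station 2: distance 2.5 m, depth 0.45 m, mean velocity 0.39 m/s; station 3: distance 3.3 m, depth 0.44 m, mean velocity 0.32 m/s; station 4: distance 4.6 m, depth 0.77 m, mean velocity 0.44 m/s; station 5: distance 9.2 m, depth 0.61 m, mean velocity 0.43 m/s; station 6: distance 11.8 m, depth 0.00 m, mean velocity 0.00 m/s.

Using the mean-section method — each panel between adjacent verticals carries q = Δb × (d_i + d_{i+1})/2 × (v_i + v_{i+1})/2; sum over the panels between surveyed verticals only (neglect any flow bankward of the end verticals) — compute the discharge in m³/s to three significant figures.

Panel 1-2: Δb = 2.5 m, d̄ = (0.00+0.45)/2 = 0.225, v̄ = (0.00+0.39)/2 = 0.195 → q = 2.5×0.225×0.195 = 0.1097 m³/s
Panel 2-3: Δb = 0.8 m, d̄ = (0.45+0.44)/2 = 0.445, v̄ = (0.39+0.32)/2 = 0.355 → q = 0.8×0.445×0.355 = 0.1264 m³/s
Panel 3-4: Δb = 1.3 m, d̄ = (0.44+0.77)/2 = 0.605, v̄ = (0.32+0.44)/2 = 0.38 → q = 1.3×0.605×0.38 = 0.2989 m³/s
Panel 4-5: Δb = 4.6 m, d̄ = (0.77+0.61)/2 = 0.69, v̄ = (0.44+0.43)/2 = 0.435 → q = 4.6×0.69×0.435 = 1.381 m³/s
Panel 5-6: Δb = 2.6 m, d̄ = (0.61+0.00)/2 = 0.305, v̄ = (0.43+0.00)/2 = 0.215 → q = 2.6×0.305×0.215 = 0.1705 m³/s
Q = Σ q = 2.086 m³/s

2.09 m³/s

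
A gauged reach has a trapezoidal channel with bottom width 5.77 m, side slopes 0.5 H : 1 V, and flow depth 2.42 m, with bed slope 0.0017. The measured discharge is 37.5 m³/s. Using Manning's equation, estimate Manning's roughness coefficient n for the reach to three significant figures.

0.0245

A = (b + z·y)·y = (5.77 + 0.5×2.42)×2.42 = 16.89 m²
P = b + 2y√(1+z²) = 5.77 + 2×2.42×√(1+0.5²) = 11.18 m
R = A/P = 16.89/11.18 = 1.511 m
n = (1/Q)·A·R^(2/3)·S^(1/2) = (1/37.5) × 16.89 × 1.317 × 0.04123 = 0.02445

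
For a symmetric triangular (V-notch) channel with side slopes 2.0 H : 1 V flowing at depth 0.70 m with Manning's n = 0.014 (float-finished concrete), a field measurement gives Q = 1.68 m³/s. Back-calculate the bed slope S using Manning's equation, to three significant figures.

A = z·y² = 2.0×0.70² = 0.9800 m²
P = 2y√(1+z²) = 2×0.70×√(1+2.0²) = 3.130 m
R = A/P = 0.9800/3.130 = 0.3130 m
S = (Q·n / (1·A·R^(2/3)))² = (1.68×0.014 / (1×0.9800×0.4610))² = 0.002710

0.00271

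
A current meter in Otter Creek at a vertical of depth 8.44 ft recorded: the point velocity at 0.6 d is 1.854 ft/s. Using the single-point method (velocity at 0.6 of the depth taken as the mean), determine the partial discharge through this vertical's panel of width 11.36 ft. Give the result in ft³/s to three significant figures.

v̄ = v₀.₆ = 1.854 ft/s
q = v̄ × d × w = 1.854 × 8.44 × 11.36 = 177.8 ft³/s

178 ft³/s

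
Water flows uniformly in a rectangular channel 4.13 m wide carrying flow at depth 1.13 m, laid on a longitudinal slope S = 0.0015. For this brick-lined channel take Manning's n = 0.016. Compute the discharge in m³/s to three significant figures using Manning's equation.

9.16 m³/s

A = b·y = 4.13 × 1.13 = 4.667 m²
P = b + 2y = 4.13 + 2×1.13 = 6.390 m
R = A/P = 4.667/6.390 = 0.7303 m
Q = (1/n)·A·R^(2/3)·S^(1/2) = (1/0.016) × 4.667 × 0.7303^(2/3) × 0.0015^(1/2) = 9.162 m³/s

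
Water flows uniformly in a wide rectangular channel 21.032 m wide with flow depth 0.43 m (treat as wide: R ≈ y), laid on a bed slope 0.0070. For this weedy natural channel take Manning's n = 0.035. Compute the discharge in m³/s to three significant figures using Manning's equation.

12.3 m³/s

A = b·y = 21.032 × 0.43 = 9.044 m²
Wide channel: R ≈ y = 0.43 m
Q = (1/n)·A·R^(2/3)·S^(1/2) = (1/0.035) × 9.044 × 0.4300^(2/3) × 0.0070^(1/2) = 12.32 m³/s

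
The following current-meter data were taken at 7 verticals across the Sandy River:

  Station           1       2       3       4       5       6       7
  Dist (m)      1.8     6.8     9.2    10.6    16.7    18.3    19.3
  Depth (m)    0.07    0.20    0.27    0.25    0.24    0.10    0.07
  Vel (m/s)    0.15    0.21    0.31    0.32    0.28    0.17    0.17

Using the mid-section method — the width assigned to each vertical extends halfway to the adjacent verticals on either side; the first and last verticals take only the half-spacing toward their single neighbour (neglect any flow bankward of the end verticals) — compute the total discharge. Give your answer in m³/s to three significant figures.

w_1 = (6.8 − 1.8)/2 = 2.5 m; q_1 = 0.15 × 0.07 × 2.5 = 0.02625 m³/s
w_2 = (9.2 − 1.8)/2 = 3.7 m; q_2 = 0.21 × 0.20 × 3.7 = 0.1554 m³/s
w_3 = (10.6 − 6.8)/2 = 1.9 m; q_3 = 0.31 × 0.27 × 1.9 = 0.1590 m³/s
w_4 = (16.7 − 9.2)/2 = 3.75 m; q_4 = 0.32 × 0.25 × 3.75 = 0.3000 m³/s
w_5 = (18.3 − 10.6)/2 = 3.85 m; q_5 = 0.28 × 0.24 × 3.85 = 0.2587 m³/s
w_6 = (19.3 − 16.7)/2 = 1.3 m; q_6 = 0.17 × 0.10 × 1.3 = 0.02210 m³/s
w_7 = (19.3 − 18.3)/2 = 0.5 m; q_7 = 0.17 × 0.07 × 0.5 = 0.005950 m³/s
Q = Σ qᵢ = 0.9275 m³/s

0.927 m³/s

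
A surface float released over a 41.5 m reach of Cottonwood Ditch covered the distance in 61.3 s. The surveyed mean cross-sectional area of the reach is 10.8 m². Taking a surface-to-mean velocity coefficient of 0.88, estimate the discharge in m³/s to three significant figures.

v_surface = L / t̄ = 41.5 / 61.3 = 0.6770 m/s
v_mean = 0.88 × 0.6770 = 0.5958 m/s
Q = A × v_mean = 10.8 × 0.5958 = 6.434 m³/s

6.43 m³/s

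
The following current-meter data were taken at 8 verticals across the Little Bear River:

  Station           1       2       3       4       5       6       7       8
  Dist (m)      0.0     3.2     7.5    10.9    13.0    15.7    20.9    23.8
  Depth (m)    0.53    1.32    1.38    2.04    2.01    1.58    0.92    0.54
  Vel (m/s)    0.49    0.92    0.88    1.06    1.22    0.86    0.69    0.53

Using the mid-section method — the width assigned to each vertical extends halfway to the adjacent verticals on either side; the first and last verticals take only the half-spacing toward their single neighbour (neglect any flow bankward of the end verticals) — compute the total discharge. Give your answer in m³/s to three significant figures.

29.8 m³/s

w_1 = (3.2 − 0.0)/2 = 1.6 m; q_1 = 0.49 × 0.53 × 1.6 = 0.4155 m³/s
w_2 = (7.5 − 0.0)/2 = 3.75 m; q_2 = 0.92 × 1.32 × 3.75 = 4.554 m³/s
w_3 = (10.9 − 3.2)/2 = 3.85 m; q_3 = 0.88 × 1.38 × 3.85 = 4.675 m³/s
w_4 = (13.0 − 7.5)/2 = 2.75 m; q_4 = 1.06 × 2.04 × 2.75 = 5.947 m³/s
w_5 = (15.7 − 10.9)/2 = 2.4 m; q_5 = 1.22 × 2.01 × 2.4 = 5.885 m³/s
w_6 = (20.9 − 13.0)/2 = 3.95 m; q_6 = 0.86 × 1.58 × 3.95 = 5.367 m³/s
w_7 = (23.8 − 15.7)/2 = 4.05 m; q_7 = 0.69 × 0.92 × 4.05 = 2.571 m³/s
w_8 = (23.8 − 20.9)/2 = 1.45 m; q_8 = 0.53 × 0.54 × 1.45 = 0.4150 m³/s
Q = Σ qᵢ = 29.83 m³/s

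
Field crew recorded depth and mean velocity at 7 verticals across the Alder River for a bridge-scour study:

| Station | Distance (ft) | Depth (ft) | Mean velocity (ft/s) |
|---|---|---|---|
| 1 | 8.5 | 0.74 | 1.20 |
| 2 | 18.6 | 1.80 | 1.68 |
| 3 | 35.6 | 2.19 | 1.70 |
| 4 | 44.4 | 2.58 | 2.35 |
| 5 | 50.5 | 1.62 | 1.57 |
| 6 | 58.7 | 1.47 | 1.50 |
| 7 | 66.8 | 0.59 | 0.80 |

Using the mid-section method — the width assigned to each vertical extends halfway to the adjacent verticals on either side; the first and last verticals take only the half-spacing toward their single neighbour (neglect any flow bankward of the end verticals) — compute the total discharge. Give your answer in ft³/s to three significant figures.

177 ft³/s

w_1 = (18.6 − 8.5)/2 = 5.05 ft; q_1 = 1.20 × 0.74 × 5.05 = 4.484 ft³/s
w_2 = (35.6 − 8.5)/2 = 13.55 ft; q_2 = 1.68 × 1.80 × 13.55 = 40.98 ft³/s
w_3 = (44.4 − 18.6)/2 = 12.9 ft; q_3 = 1.70 × 2.19 × 12.9 = 48.03 ft³/s
w_4 = (50.5 − 35.6)/2 = 7.45 ft; q_4 = 2.35 × 2.58 × 7.45 = 45.17 ft³/s
w_5 = (58.7 − 44.4)/2 = 7.15 ft; q_5 = 1.57 × 1.62 × 7.15 = 18.19 ft³/s
w_6 = (66.8 − 50.5)/2 = 8.15 ft; q_6 = 1.50 × 1.47 × 8.15 = 17.97 ft³/s
w_7 = (66.8 − 58.7)/2 = 4.05 ft; q_7 = 0.80 × 0.59 × 4.05 = 1.912 ft³/s
Q = Σ qᵢ = 176.7 ft³/s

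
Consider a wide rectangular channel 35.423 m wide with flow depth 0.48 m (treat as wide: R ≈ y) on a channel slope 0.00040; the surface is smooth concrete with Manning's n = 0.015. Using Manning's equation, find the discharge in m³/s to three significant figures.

13.9 m³/s

A = b·y = 35.423 × 0.48 = 17.00 m²
Wide channel: R ≈ y = 0.48 m
Q = (1/n)·A·R^(2/3)·S^(1/2) = (1/0.015) × 17.00 × 0.4800^(2/3) × 0.00040^(1/2) = 13.90 m³/s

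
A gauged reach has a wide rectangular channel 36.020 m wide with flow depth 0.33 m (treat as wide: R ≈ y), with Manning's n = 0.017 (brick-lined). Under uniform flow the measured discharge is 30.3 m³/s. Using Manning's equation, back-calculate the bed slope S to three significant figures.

A = b·y = 36.020 × 0.33 = 11.89 m²
Wide channel: R ≈ y = 0.33 m
S = (Q·n / (1·A·R^(2/3)))² = (30.3×0.017 / (1×11.89×0.4775))² = 0.008235

0.00823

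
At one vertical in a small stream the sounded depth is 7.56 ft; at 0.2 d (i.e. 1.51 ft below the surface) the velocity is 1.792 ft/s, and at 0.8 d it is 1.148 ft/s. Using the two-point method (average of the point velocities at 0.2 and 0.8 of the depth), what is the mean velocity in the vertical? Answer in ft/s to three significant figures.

1.47 ft/s

v̄ = (1.792 + 1.148) / 2 = 1.470 ft/s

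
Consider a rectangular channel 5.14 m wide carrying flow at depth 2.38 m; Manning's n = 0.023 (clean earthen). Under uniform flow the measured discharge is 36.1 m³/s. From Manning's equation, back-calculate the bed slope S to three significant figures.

A = b·y = 5.14 × 2.38 = 12.23 m²
P = b + 2y = 5.14 + 2×2.38 = 9.900 m
R = A/P = 12.23/9.900 = 1.236 m
S = (Q·n / (1·A·R^(2/3)))² = (36.1×0.023 / (1×12.23×1.152))² = 0.003474

0.00347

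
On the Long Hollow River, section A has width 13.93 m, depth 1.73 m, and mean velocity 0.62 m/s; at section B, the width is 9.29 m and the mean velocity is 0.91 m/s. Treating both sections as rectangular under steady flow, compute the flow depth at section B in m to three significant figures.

1.77 m

Q = A₁V₁ = (13.93×1.73) × 0.62 = 14.94 m³/s
d₂ = Q/(b₂ V₂) = 14.94/(9.29×0.91) = 1.767 m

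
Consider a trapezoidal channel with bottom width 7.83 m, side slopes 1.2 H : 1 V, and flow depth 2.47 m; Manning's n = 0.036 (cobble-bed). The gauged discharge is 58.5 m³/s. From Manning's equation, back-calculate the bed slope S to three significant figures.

0.00304

A = (b + z·y)·y = (7.83 + 1.2×2.47)×2.47 = 26.66 m²
P = b + 2y√(1+z²) = 7.83 + 2×2.47×√(1+1.2²) = 15.55 m
R = A/P = 26.66/15.55 = 1.715 m
S = (Q·n / (1·A·R^(2/3)))² = (58.5×0.036 / (1×26.66×1.433))² = 0.003040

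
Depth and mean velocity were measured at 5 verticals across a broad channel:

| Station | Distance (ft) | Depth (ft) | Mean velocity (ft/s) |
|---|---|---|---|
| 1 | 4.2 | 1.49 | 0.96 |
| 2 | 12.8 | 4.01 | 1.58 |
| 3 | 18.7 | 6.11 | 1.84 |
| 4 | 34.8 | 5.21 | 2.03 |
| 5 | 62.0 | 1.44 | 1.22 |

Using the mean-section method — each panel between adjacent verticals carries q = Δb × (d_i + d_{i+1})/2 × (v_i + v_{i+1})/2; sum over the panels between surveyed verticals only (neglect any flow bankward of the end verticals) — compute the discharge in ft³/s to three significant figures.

404 ft³/s

Panel 1-2: Δb = 8.6 ft, d̄ = (1.49+4.01)/2 = 2.75, v̄ = (0.96+1.58)/2 = 1.27 → q = 8.6×2.75×1.27 = 30.04 ft³/s
Panel 2-3: Δb = 5.9 ft, d̄ = (4.01+6.11)/2 = 5.06, v̄ = (1.58+1.84)/2 = 1.71 → q = 5.9×5.06×1.71 = 51.05 ft³/s
Panel 3-4: Δb = 16.1 ft, d̄ = (6.11+5.21)/2 = 5.66, v̄ = (1.84+2.03)/2 = 1.935 → q = 16.1×5.66×1.935 = 176.3 ft³/s
Panel 4-5: Δb = 27.2 ft, d̄ = (5.21+1.44)/2 = 3.325, v̄ = (2.03+1.22)/2 = 1.625 → q = 27.2×3.325×1.625 = 147.0 ft³/s
Q = Σ q = 404.4 ft³/s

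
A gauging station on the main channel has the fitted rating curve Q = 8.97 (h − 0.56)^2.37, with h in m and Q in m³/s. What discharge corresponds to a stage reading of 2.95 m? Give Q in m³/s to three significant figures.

70.7 m³/s

Q = 8.97 × (2.95 − 0.56)^2.37 = 8.97 × 2.39^2.37 = 70.73 m³/s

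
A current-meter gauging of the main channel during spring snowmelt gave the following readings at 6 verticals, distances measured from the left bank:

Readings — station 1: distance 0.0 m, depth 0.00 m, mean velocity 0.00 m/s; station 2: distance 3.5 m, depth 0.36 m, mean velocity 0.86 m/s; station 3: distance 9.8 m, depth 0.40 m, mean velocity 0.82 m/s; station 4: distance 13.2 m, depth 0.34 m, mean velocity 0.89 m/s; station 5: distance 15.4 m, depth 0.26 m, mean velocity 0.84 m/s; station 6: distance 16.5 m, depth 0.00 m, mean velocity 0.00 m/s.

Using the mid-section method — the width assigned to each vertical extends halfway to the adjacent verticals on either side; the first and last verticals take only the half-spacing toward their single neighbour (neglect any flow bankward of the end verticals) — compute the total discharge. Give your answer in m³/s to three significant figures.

4.32 m³/s

w_2 = (9.8 − 0.0)/2 = 4.9 m; q_2 = 0.86 × 0.36 × 4.9 = 1.517 m³/s
w_3 = (13.2 − 3.5)/2 = 4.85 m; q_3 = 0.82 × 0.40 × 4.85 = 1.591 m³/s
w_4 = (15.4 − 9.8)/2 = 2.8 m; q_4 = 0.89 × 0.34 × 2.8 = 0.8473 m³/s
w_5 = (16.5 − 13.2)/2 = 1.65 m; q_5 = 0.84 × 0.26 × 1.65 = 0.3604 m³/s
Stations 1, 6 contribute zero (depth or velocity is 0).
Q = Σ qᵢ = 4.315 m³/s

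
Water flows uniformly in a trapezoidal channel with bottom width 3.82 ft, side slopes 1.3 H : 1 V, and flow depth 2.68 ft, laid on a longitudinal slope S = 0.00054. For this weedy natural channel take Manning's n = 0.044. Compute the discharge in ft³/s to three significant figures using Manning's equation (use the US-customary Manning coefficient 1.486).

20.6 ft³/s

A = (b + z·y)·y = (3.82 + 1.3×2.68)×2.68 = 19.57 ft²
P = b + 2y√(1+z²) = 3.82 + 2×2.68×√(1+1.3²) = 12.61 ft
R = A/P = 19.57/12.61 = 1.552 ft
Q = (1.486/n)·A·R^(2/3)·S^(1/2) = (1.486/0.044) × 19.57 × 1.552^(2/3) × 0.00054^(1/2) = 20.59 ft³/s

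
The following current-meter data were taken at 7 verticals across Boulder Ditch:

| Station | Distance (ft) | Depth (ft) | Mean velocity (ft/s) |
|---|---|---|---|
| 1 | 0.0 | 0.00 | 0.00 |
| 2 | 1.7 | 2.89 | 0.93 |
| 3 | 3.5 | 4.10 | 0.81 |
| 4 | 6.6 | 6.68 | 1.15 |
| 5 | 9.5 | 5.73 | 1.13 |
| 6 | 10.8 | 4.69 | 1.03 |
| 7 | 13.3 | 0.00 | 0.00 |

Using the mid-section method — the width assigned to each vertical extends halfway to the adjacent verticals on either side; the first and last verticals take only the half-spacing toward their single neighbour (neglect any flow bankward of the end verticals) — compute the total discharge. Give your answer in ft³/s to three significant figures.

w_2 = (3.5 − 0.0)/2 = 1.75 ft; q_2 = 0.93 × 2.89 × 1.75 = 4.703 ft³/s
w_3 = (6.6 − 1.7)/2 = 2.45 ft; q_3 = 0.81 × 4.10 × 2.45 = 8.136 ft³/s
w_4 = (9.5 − 3.5)/2 = 3 ft; q_4 = 1.15 × 6.68 × 3 = 23.05 ft³/s
w_5 = (10.8 − 6.6)/2 = 2.1 ft; q_5 = 1.13 × 5.73 × 2.1 = 13.60 ft³/s
w_6 = (13.3 − 9.5)/2 = 1.9 ft; q_6 = 1.03 × 4.69 × 1.9 = 9.178 ft³/s
Stations 1, 7 contribute zero (depth or velocity is 0).
Q = Σ qᵢ = 58.66 ft³/s

58.7 ft³/s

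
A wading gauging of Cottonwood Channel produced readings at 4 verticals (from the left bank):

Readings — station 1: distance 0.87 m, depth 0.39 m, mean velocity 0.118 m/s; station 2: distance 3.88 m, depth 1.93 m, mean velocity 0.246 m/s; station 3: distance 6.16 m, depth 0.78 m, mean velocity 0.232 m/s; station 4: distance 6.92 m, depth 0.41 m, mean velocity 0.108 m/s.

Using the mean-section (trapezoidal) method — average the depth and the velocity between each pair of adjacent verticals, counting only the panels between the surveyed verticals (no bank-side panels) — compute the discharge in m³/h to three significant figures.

Panel 1-2: Δb = 3.01 m, d̄ = (0.39+1.93)/2 = 1.16, v̄ = (0.118+0.246)/2 = 0.182 → q = 3.01×1.16×0.182 = 0.6355 m³/s
Panel 2-3: Δb = 2.28 m, d̄ = (1.93+0.78)/2 = 1.355, v̄ = (0.246+0.232)/2 = 0.239 → q = 2.28×1.355×0.239 = 0.7384 m³/s
Panel 3-4: Δb = 0.76 m, d̄ = (0.78+0.41)/2 = 0.595, v̄ = (0.232+0.108)/2 = 0.17 → q = 0.76×0.595×0.17 = 0.07687 m³/s
Q = Σ q = 1.451 m³/s
= 1.451 × 3600 = 5223 m³/h

5220 m³/h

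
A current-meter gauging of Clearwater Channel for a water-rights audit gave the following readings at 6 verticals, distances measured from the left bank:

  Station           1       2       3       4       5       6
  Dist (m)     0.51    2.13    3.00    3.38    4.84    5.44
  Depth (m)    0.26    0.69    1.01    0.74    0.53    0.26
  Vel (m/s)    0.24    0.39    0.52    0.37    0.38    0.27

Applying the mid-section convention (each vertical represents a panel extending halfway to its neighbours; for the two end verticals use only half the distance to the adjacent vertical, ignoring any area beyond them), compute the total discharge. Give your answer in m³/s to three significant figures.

w_1 = (2.13 − 0.51)/2 = 0.81 m; q_1 = 0.24 × 0.26 × 0.81 = 0.05054 m³/s
w_2 = (3.00 − 0.51)/2 = 1.245 m; q_2 = 0.39 × 0.69 × 1.245 = 0.3350 m³/s
w_3 = (3.38 − 2.13)/2 = 0.625 m; q_3 = 0.52 × 1.01 × 0.625 = 0.3283 m³/s
w_4 = (4.84 − 3.00)/2 = 0.92 m; q_4 = 0.37 × 0.74 × 0.92 = 0.2519 m³/s
w_5 = (5.44 − 3.38)/2 = 1.03 m; q_5 = 0.38 × 0.53 × 1.03 = 0.2074 m³/s
w_6 = (5.44 − 4.84)/2 = 0.3 m; q_6 = 0.27 × 0.26 × 0.3 = 0.02106 m³/s
Q = Σ qᵢ = 1.194 m³/s

1.19 m³/s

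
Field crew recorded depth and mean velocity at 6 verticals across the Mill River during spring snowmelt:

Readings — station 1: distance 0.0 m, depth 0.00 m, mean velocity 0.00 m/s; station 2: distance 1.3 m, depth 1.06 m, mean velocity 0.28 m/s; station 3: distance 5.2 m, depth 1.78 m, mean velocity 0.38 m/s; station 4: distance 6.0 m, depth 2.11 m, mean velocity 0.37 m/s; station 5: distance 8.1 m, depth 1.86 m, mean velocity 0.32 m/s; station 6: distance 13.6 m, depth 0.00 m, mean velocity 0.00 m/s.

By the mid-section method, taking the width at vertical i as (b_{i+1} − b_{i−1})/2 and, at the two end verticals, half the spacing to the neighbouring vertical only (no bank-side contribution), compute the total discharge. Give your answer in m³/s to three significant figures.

5.75 m³/s

w_2 = (5.2 − 0.0)/2 = 2.6 m; q_2 = 0.28 × 1.06 × 2.6 = 0.7717 m³/s
w_3 = (6.0 − 1.3)/2 = 2.35 m; q_3 = 0.38 × 1.78 × 2.35 = 1.590 m³/s
w_4 = (8.1 − 5.2)/2 = 1.45 m; q_4 = 0.37 × 2.11 × 1.45 = 1.132 m³/s
w_5 = (13.6 − 6.0)/2 = 3.8 m; q_5 = 0.32 × 1.86 × 3.8 = 2.262 m³/s
Stations 1, 6 contribute zero (depth or velocity is 0).
Q = Σ qᵢ = 5.755 m³/s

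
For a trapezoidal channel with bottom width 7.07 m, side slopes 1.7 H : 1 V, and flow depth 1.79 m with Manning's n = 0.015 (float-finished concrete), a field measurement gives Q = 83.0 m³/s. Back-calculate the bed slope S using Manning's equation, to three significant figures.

0.00340

A = (b + z·y)·y = (7.07 + 1.7×1.79)×1.79 = 18.10 m²
P = b + 2y√(1+z²) = 7.07 + 2×1.79×√(1+1.7²) = 14.13 m
R = A/P = 18.10/14.13 = 1.281 m
S = (Q·n / (1·A·R^(2/3)))² = (83.0×0.015 / (1×18.10×1.180))² = 0.003400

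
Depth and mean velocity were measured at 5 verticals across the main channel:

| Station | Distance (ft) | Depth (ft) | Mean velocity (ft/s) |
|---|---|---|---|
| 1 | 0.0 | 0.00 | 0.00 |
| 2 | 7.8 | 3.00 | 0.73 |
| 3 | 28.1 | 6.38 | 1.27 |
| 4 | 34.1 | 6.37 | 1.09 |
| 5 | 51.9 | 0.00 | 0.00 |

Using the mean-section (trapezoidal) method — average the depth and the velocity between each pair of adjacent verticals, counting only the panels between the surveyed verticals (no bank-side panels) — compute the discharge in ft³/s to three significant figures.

Panel 1-2: Δb = 7.8 ft, d̄ = (0.00+3.00)/2 = 1.5, v̄ = (0.00+0.73)/2 = 0.365 → q = 7.8×1.5×0.365 = 4.271 ft³/s
Panel 2-3: Δb = 20.3 ft, d̄ = (3.00+6.38)/2 = 4.69, v̄ = (0.73+1.27)/2 = 1 → q = 20.3×4.69×1 = 95.21 ft³/s
Panel 3-4: Δb = 6 ft, d̄ = (6.38+6.37)/2 = 6.375, v̄ = (1.27+1.09)/2 = 1.18 → q = 6×6.375×1.18 = 45.14 ft³/s
Panel 4-5: Δb = 17.8 ft, d̄ = (6.37+0.00)/2 = 3.185, v̄ = (1.09+0.00)/2 = 0.545 → q = 17.8×3.185×0.545 = 30.90 ft³/s
Q = Σ q = 175.5 ft³/s

176 ft³/s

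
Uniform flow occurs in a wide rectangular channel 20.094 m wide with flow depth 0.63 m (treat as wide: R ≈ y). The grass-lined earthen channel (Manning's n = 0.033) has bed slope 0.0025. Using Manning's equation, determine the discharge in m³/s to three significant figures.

14.1 m³/s

A = b·y = 20.094 × 0.63 = 12.66 m²
Wide channel: R ≈ y = 0.63 m
Q = (1/n)·A·R^(2/3)·S^(1/2) = (1/0.033) × 12.66 × 0.6300^(2/3) × 0.0025^(1/2) = 14.10 m³/s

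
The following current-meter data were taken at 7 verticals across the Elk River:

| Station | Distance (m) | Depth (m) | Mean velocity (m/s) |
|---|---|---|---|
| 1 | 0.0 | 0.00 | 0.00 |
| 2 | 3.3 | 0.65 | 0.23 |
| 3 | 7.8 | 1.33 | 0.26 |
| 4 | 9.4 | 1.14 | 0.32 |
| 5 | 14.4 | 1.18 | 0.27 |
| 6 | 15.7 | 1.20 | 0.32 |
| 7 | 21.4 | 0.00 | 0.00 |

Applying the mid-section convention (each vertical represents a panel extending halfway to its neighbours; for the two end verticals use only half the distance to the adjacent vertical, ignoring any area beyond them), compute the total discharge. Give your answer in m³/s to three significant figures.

w_2 = (7.8 − 0.0)/2 = 3.9 m; q_2 = 0.23 × 0.65 × 3.9 = 0.5831 m³/s
w_3 = (9.4 − 3.3)/2 = 3.05 m; q_3 = 0.26 × 1.33 × 3.05 = 1.055 m³/s
w_4 = (14.4 − 7.8)/2 = 3.3 m; q_4 = 0.32 × 1.14 × 3.3 = 1.204 m³/s
w_5 = (15.7 − 9.4)/2 = 3.15 m; q_5 = 0.27 × 1.18 × 3.15 = 1.004 m³/s
w_6 = (21.4 − 14.4)/2 = 3.5 m; q_6 = 0.32 × 1.20 × 3.5 = 1.344 m³/s
Stations 1, 7 contribute zero (depth or velocity is 0).
Q = Σ qᵢ = 5.189 m³/s

5.19 m³/s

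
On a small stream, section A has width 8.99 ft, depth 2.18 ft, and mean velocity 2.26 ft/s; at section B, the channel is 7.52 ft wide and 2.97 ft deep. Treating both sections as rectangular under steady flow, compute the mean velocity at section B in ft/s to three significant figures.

1.98 ft/s

Q = A₁V₁ = (8.99×2.18) × 2.26 = 44.29 ft³/s
A₂ = 7.52 × 2.97 = 22.33 ft²
V₂ = Q/A₂ = 44.29/22.33 = 1.983 ft/s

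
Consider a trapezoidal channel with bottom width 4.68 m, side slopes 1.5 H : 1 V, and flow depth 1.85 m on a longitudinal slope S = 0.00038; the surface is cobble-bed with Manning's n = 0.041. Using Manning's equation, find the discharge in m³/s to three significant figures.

A = (b + z·y)·y = (4.68 + 1.5×1.85)×1.85 = 13.79 m²
P = b + 2y√(1+z²) = 4.68 + 2×1.85×√(1+1.5²) = 11.35 m
R = A/P = 13.79/11.35 = 1.215 m
Q = (1/n)·A·R^(2/3)·S^(1/2) = (1/0.041) × 13.79 × 1.215^(2/3) × 0.00038^(1/2) = 7.467 m³/s

7.47 m³/s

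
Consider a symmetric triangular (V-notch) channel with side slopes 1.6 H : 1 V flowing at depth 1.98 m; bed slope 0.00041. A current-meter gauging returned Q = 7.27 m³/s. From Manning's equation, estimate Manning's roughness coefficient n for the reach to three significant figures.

A = z·y² = 1.6×1.98² = 6.273 m²
P = 2y√(1+z²) = 2×1.98×√(1+1.6²) = 7.472 m
R = A/P = 6.273/7.472 = 0.8395 m
n = (1/Q)·A·R^(2/3)·S^(1/2) = (1/7.27) × 6.273 × 0.8899 × 0.02025 = 0.01555

0.0155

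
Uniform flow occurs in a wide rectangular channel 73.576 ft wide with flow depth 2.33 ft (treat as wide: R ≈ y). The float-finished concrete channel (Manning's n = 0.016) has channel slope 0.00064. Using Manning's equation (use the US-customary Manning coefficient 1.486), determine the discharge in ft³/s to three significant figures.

708 ft³/s

A = b·y = 73.576 × 2.33 = 171.4 ft²
Wide channel: R ≈ y = 2.33 ft
Q = (1.486/n)·A·R^(2/3)·S^(1/2) = (1.486/0.016) × 171.4 × 2.330^(2/3) × 0.00064^(1/2) = 707.9 ft³/s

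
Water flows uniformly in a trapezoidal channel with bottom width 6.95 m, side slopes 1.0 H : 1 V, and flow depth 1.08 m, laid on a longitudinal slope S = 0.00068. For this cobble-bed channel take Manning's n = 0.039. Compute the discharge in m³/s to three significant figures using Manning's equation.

5.27 m³/s

A = (b + z·y)·y = (6.95 + 1.0×1.08)×1.08 = 8.672 m²
P = b + 2y√(1+z²) = 6.95 + 2×1.08×√(1+1.0²) = 10.00 m
R = A/P = 8.672/10.00 = 0.8668 m
Q = (1/n)·A·R^(2/3)·S^(1/2) = (1/0.039) × 8.672 × 0.8668^(2/3) × 0.00068^(1/2) = 5.272 m³/s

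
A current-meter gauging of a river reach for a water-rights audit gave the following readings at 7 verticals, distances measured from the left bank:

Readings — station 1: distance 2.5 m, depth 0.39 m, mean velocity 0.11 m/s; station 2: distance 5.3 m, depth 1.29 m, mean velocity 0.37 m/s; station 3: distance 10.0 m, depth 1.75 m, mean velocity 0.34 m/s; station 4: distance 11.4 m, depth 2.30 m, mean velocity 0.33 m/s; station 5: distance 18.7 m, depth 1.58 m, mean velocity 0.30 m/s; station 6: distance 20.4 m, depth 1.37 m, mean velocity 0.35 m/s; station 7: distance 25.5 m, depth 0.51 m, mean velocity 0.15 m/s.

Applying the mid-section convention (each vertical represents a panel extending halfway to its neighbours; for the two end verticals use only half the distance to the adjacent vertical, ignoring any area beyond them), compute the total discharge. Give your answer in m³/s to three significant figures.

10.9 m³/s

w_1 = (5.3 − 2.5)/2 = 1.4 m; q_1 = 0.11 × 0.39 × 1.4 = 0.06006 m³/s
w_2 = (10.0 − 2.5)/2 = 3.75 m; q_2 = 0.37 × 1.29 × 3.75 = 1.790 m³/s
w_3 = (11.4 − 5.3)/2 = 3.05 m; q_3 = 0.34 × 1.75 × 3.05 = 1.815 m³/s
w_4 = (18.7 − 10.0)/2 = 4.35 m; q_4 = 0.33 × 2.30 × 4.35 = 3.302 m³/s
w_5 = (20.4 − 11.4)/2 = 4.5 m; q_5 = 0.30 × 1.58 × 4.5 = 2.133 m³/s
w_6 = (25.5 − 18.7)/2 = 3.4 m; q_6 = 0.35 × 1.37 × 3.4 = 1.630 m³/s
w_7 = (25.5 − 20.4)/2 = 2.55 m; q_7 = 0.15 × 0.51 × 2.55 = 0.1951 m³/s
Q = Σ qᵢ = 10.92 m³/s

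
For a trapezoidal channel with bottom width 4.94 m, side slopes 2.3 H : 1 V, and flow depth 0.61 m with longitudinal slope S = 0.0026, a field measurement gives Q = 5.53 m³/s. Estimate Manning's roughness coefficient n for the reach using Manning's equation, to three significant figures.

0.0220

A = (b + z·y)·y = (4.94 + 2.3×0.61)×0.61 = 3.869 m²
P = b + 2y√(1+z²) = 4.94 + 2×0.61×√(1+2.3²) = 8.000 m
R = A/P = 3.869/8.000 = 0.4837 m
n = (1/Q)·A·R^(2/3)·S^(1/2) = (1/5.53) × 3.869 × 0.6162 × 0.05099 = 0.02198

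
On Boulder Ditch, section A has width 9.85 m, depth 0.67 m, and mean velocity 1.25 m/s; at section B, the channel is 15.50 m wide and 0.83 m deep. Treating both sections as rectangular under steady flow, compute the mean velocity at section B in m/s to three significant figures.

Q = A₁V₁ = (9.85×0.67) × 1.25 = 8.249 m³/s
A₂ = 15.50 × 0.83 = 12.87 m²
V₂ = Q/A₂ = 8.249/12.87 = 0.6412 m/s

0.641 m/s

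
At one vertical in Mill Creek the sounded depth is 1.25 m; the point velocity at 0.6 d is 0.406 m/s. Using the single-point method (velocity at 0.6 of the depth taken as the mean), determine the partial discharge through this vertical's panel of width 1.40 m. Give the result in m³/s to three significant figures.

0.711 m³/s

v̄ = v₀.₆ = 0.406 m/s
q = v̄ × d × w = 0.4060 × 1.25 × 1.40 = 0.7105 m³/s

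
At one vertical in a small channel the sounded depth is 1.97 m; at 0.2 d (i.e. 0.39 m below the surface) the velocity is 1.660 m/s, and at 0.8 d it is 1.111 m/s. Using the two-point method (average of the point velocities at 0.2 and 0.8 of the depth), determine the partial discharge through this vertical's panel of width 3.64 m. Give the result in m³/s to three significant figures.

9.94 m³/s

v̄ = (1.660 + 1.111) / 2 = 1.386 m/s
q = v̄ × d × w = 1.386 × 1.97 × 3.64 = 9.935 m³/s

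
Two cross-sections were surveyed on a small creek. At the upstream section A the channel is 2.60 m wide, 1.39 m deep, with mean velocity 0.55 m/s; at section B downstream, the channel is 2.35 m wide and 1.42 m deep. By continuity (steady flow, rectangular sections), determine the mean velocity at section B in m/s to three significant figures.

Q = A₁V₁ = (2.60×1.39) × 0.55 = 1.988 m³/s
A₂ = 2.35 × 1.42 = 3.337 m²
V₂ = Q/A₂ = 1.988/3.337 = 0.5957 m/s

0.596 m/s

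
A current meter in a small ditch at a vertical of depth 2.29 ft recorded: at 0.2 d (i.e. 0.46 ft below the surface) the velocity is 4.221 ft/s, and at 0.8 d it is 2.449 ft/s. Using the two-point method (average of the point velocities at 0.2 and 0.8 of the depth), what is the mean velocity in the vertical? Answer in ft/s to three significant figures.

v̄ = (4.221 + 2.449) / 2 = 3.335 ft/s

3.34 ft/s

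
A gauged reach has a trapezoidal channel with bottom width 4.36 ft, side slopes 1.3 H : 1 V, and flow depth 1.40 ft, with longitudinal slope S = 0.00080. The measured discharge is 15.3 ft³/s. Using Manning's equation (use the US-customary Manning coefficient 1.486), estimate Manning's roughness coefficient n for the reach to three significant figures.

0.0232

A = (b + z·y)·y = (4.36 + 1.3×1.40)×1.40 = 8.652 ft²
P = b + 2y√(1+z²) = 4.36 + 2×1.40×√(1+1.3²) = 8.952 ft
R = A/P = 8.652/8.952 = 0.9665 ft
n = (1.486/Q)·A·R^(2/3)·S^(1/2) = (1.486/15.3) × 8.652 × 0.9775 × 0.02828 = 0.02323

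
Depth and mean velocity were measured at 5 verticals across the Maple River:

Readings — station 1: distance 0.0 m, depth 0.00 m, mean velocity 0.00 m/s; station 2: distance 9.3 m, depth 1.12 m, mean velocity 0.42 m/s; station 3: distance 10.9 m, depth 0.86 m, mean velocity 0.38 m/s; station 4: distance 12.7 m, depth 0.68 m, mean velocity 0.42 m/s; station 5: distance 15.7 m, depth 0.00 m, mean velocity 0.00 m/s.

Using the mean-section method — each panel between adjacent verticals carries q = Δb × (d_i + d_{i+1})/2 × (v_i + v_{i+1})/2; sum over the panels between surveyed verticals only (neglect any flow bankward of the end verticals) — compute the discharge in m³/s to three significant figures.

2.50 m³/s

Panel 1-2: Δb = 9.3 m, d̄ = (0.00+1.12)/2 = 0.56, v̄ = (0.00+0.42)/2 = 0.21 → q = 9.3×0.56×0.21 = 1.094 m³/s
Panel 2-3: Δb = 1.6 m, d̄ = (1.12+0.86)/2 = 0.99, v̄ = (0.42+0.38)/2 = 0.4 → q = 1.6×0.99×0.4 = 0.6336 m³/s
Panel 3-4: Δb = 1.8 m, d̄ = (0.86+0.68)/2 = 0.77, v̄ = (0.38+0.42)/2 = 0.4 → q = 1.8×0.77×0.4 = 0.5544 m³/s
Panel 4-5: Δb = 3 m, d̄ = (0.68+0.00)/2 = 0.34, v̄ = (0.42+0.00)/2 = 0.21 → q = 3×0.34×0.21 = 0.2142 m³/s
Q = Σ q = 2.496 m³/s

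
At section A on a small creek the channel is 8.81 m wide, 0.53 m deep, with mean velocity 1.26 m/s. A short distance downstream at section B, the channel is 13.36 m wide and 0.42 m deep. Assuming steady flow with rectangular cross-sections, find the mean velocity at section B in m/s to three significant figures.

1.05 m/s

Q = A₁V₁ = (8.81×0.53) × 1.26 = 5.883 m³/s
A₂ = 13.36 × 0.42 = 5.611 m²
V₂ = Q/A₂ = 5.883/5.611 = 1.048 m/s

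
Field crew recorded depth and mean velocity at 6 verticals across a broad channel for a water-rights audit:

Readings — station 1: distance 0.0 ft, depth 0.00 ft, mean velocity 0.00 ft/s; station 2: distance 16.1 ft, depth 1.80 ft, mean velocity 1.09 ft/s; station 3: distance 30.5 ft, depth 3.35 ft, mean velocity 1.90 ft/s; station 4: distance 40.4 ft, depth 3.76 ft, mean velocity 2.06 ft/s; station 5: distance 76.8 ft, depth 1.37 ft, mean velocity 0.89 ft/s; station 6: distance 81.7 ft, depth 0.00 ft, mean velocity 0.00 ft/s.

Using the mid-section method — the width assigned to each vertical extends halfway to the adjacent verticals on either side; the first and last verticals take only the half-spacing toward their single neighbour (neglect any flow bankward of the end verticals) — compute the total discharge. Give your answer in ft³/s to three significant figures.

312 ft³/s

w_2 = (30.5 − 0.0)/2 = 15.25 ft; q_2 = 1.09 × 1.80 × 15.25 = 29.92 ft³/s
w_3 = (40.4 − 16.1)/2 = 12.15 ft; q_3 = 1.90 × 3.35 × 12.15 = 77.33 ft³/s
w_4 = (76.8 − 30.5)/2 = 23.15 ft; q_4 = 2.06 × 3.76 × 23.15 = 179.3 ft³/s
w_5 = (81.7 − 40.4)/2 = 20.65 ft; q_5 = 0.89 × 1.37 × 20.65 = 25.18 ft³/s
Stations 1, 6 contribute zero (depth or velocity is 0).
Q = Σ qᵢ = 311.7 ft³/s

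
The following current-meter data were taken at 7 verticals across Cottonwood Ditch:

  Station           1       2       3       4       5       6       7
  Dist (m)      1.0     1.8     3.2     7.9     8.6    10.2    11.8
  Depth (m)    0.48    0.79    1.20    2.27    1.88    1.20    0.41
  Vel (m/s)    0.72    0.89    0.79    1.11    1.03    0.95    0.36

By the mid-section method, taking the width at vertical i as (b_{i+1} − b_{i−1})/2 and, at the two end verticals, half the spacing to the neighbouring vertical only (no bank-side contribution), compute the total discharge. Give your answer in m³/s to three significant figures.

w_1 = (1.8 − 1.0)/2 = 0.4 m; q_1 = 0.72 × 0.48 × 0.4 = 0.1382 m³/s
w_2 = (3.2 − 1.0)/2 = 1.1 m; q_2 = 0.89 × 0.79 × 1.1 = 0.7734 m³/s
w_3 = (7.9 − 1.8)/2 = 3.05 m; q_3 = 0.79 × 1.20 × 3.05 = 2.891 m³/s
w_4 = (8.6 − 3.2)/2 = 2.7 m; q_4 = 1.11 × 2.27 × 2.7 = 6.803 m³/s
w_5 = (10.2 − 7.9)/2 = 1.15 m; q_5 = 1.03 × 1.88 × 1.15 = 2.227 m³/s
w_6 = (11.8 − 8.6)/2 = 1.6 m; q_6 = 0.95 × 1.20 × 1.6 = 1.824 m³/s
w_7 = (11.8 − 10.2)/2 = 0.8 m; q_7 = 0.36 × 0.41 × 0.8 = 0.1181 m³/s
Q = Σ qᵢ = 14.78 m³/s

14.8 m³/s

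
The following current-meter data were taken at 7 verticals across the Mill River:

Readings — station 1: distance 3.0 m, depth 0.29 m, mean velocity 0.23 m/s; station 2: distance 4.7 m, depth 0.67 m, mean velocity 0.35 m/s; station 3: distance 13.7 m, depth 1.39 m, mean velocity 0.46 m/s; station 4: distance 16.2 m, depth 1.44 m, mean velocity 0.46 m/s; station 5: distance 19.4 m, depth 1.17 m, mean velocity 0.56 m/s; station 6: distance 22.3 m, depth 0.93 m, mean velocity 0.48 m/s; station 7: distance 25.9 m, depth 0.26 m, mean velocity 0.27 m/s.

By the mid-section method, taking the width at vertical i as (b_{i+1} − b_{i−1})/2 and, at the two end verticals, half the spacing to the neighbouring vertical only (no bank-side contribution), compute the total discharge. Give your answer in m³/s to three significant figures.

10.5 m³/s

w_1 = (4.7 − 3.0)/2 = 0.85 m; q_1 = 0.23 × 0.29 × 0.85 = 0.05670 m³/s
w_2 = (13.7 − 3.0)/2 = 5.35 m; q_2 = 0.35 × 0.67 × 5.35 = 1.255 m³/s
w_3 = (16.2 − 4.7)/2 = 5.75 m; q_3 = 0.46 × 1.39 × 5.75 = 3.677 m³/s
w_4 = (19.4 − 13.7)/2 = 2.85 m; q_4 = 0.46 × 1.44 × 2.85 = 1.888 m³/s
w_5 = (22.3 − 16.2)/2 = 3.05 m; q_5 = 0.56 × 1.17 × 3.05 = 1.998 m³/s
w_6 = (25.9 − 19.4)/2 = 3.25 m; q_6 = 0.48 × 0.93 × 3.25 = 1.451 m³/s
w_7 = (25.9 − 22.3)/2 = 1.8 m; q_7 = 0.27 × 0.26 × 1.8 = 0.1264 m³/s
Q = Σ qᵢ = 10.45 m³/s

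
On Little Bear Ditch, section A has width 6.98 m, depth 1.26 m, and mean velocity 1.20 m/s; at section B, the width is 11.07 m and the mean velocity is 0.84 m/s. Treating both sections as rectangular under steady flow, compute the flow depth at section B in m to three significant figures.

Q = A₁V₁ = (6.98×1.26) × 1.20 = 10.55 m³/s
d₂ = Q/(b₂ V₂) = 10.55/(11.07×0.84) = 1.135 m

1.13 m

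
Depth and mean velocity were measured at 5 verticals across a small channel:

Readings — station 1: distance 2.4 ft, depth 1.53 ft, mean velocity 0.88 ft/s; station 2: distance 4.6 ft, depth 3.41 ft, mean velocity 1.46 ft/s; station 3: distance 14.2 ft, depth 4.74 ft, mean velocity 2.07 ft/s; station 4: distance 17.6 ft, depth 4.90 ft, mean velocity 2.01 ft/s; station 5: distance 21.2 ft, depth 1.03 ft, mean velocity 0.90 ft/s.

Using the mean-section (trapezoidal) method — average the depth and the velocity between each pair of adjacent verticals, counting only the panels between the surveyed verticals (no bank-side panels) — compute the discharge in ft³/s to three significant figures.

Panel 1-2: Δb = 2.2 ft, d̄ = (1.53+3.41)/2 = 2.47, v̄ = (0.88+1.46)/2 = 1.17 → q = 2.2×2.47×1.17 = 6.358 ft³/s
Panel 2-3: Δb = 9.6 ft, d̄ = (3.41+4.74)/2 = 4.075, v̄ = (1.46+2.07)/2 = 1.765 → q = 9.6×4.075×1.765 = 69.05 ft³/s
Panel 3-4: Δb = 3.4 ft, d̄ = (4.74+4.90)/2 = 4.82, v̄ = (2.07+2.01)/2 = 2.04 → q = 3.4×4.82×2.04 = 33.43 ft³/s
Panel 4-5: Δb = 3.6 ft, d̄ = (4.90+1.03)/2 = 2.965, v̄ = (2.01+0.90)/2 = 1.455 → q = 3.6×2.965×1.455 = 15.53 ft³/s
Q = Σ q = 124.4 ft³/s

124 ft³/s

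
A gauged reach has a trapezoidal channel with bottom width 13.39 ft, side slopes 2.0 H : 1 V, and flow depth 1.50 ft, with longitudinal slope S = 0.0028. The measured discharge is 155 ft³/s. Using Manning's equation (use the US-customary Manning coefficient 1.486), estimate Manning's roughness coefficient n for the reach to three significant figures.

A = (b + z·y)·y = (13.39 + 2.0×1.50)×1.50 = 24.59 ft²
P = b + 2y√(1+z²) = 13.39 + 2×1.50×√(1+2.0²) = 20.10 ft
R = A/P = 24.59/20.10 = 1.223 ft
n = (1.486/Q)·A·R^(2/3)·S^(1/2) = (1.486/155) × 24.59 × 1.144 × 0.05292 = 0.01427

0.0143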